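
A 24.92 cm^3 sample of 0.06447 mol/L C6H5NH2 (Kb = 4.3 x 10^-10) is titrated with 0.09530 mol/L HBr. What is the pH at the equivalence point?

3.02

n(C6H5NH2) = 0.06447 x 0.02492 = 0.001607 mol; V(HBr) at equivalence = 0.001607/0.09530 = 0.01686 L.
At equivalence the base is fully converted to C6H5NH3+; total volume = 0.04178 L, so [C6H5NH3+] = 0.001607/0.04178 = 0.03846 M.
Ka(C6H5NH3+) = Kw/Kb = 1.0e-14 / 4.3 x 10^-10 = 2.33e-5.
[H^+] = sqrt(Ka x [C6H5NH3+]) = sqrt(2.33e-5 x 0.03846) = 0.000946 M.
pH = -log(0.000946) = 3.02.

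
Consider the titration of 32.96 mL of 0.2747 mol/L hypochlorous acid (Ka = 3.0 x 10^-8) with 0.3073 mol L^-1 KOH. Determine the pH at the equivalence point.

n(HClO) = 0.2747 x 0.03296 = 0.009054 mol; V(KOH) at equivalence = 0.009054/0.3073 = 0.02946 L.
At equivalence all the acid is converted to ClO-; total volume = 0.03296 + 0.02946 = 0.06242 L, so [ClO-] = 0.009054/0.06242 = 0.1450 M.
Kb = Kw/Ka = 1.0e-14 / 3.0 x 10^-8 = 3.33e-7.
[OH^-] = sqrt(Kb x [ClO-]) = sqrt(3.33e-7 x 0.1450) = 0.000220 M.
pOH = 3.66, so pH = 14.00 - 3.66 = 10.34.

10.34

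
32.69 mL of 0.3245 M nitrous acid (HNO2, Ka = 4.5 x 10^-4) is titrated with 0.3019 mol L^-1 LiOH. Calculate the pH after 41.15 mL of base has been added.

n(acid) = 0.3245 x 0.03269 = 0.01061 mol; n(LiOH) added = 0.3019 x 0.04115 = 0.01242 mol.
Base is in excess by 0.01242 - 0.01061 = 0.001815 mol in a total volume of 0.07384 L.
[OH^-] = 0.001815/0.07384 = 0.02458 M, so pOH = 1.61 and pH = 14.00 - 1.61 = 12.39.

12.39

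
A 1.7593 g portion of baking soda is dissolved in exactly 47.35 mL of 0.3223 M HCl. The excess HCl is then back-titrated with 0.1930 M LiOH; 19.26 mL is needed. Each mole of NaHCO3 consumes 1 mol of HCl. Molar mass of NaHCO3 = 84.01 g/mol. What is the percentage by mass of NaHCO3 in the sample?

Total n(HCl) added = 0.3223 x 0.04735 = 0.01526 mol.
n(LiOH) used = 0.1930 x 0.01926 = 0.003717 mol, which equals the excess n(HCl).
So n(HCl) consumed by the sample = 0.01526 - 0.003717 = 0.01154 mol.
n(NaHCO3) = 0.01154 / 1 = 0.01154 mol.
mass NaHCO3 = 0.01154 x 84.01 = 0.9698 g, so %NaHCO3 = 0.9698/1.7593 x 100 = 55.1%.

55.1%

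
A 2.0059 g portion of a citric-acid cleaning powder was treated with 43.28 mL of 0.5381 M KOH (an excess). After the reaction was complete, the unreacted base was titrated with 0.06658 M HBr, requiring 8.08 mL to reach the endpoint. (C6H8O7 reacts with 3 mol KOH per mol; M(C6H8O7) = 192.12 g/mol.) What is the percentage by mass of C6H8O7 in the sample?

Total n(KOH) added = 0.5381 x 0.04328 = 0.02329 mol.
n(HBr) used = 0.06658 x 0.008080 = 0.0005380 mol, which equals the excess n(KOH).
So n(KOH) consumed by the sample = 0.02329 - 0.0005380 = 0.02275 mol.
n(C6H8O7) = 0.02275 / 3 = 0.007584 mol.
mass C6H8O7 = 0.007584 x 192.12 = 1.457 g, so %C6H8O7 = 1.457/2.0059 x 100 = 72.6%.

72.6%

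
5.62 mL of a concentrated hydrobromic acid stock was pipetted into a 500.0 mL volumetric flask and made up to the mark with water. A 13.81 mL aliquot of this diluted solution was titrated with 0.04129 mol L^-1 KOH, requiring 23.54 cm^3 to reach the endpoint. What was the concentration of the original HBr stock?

6.26 M

n(KOH) = 0.04129 x 0.02354 = 0.0009720 mol.
n(HBr) in the aliquot = 0.0009720 mol.
[diluted HBr] = 0.0009720 / 0.01381 = 0.07038 M.
Dilution factor = 500.0/5.620 = 88.97, so [stock] = 0.07038 x 88.97 = 6.26 M.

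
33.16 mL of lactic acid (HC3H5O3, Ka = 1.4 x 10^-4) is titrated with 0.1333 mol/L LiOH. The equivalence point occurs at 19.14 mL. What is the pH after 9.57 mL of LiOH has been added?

9.57 mL is exactly half the equivalence volume (19.14/2), i.e. the half-equivalence point.
There, n(HA) = n(A^-), so pH = pKa = -log(1.4 x 10^-4) = 3.85.

3.85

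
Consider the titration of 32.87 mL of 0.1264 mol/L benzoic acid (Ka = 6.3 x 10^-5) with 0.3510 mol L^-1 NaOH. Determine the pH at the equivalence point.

n(C6H5COOH) = 0.1264 x 0.03287 = 0.004155 mol; V(NaOH) at equivalence = 0.004155/0.3510 = 0.01184 L.
At equivalence all the acid is converted to C6H5COO-; total volume = 0.03287 + 0.01184 = 0.04471 L, so [C6H5COO-] = 0.004155/0.04471 = 0.09293 M.
Kb = Kw/Ka = 1.0e-14 / 6.3 x 10^-5 = 1.59e-10.
[OH^-] = sqrt(Kb x [C6H5COO-]) = sqrt(1.59e-10 x 0.09293) = 3.84e-6 M.
pOH = 5.42, so pH = 14.00 - 5.42 = 8.58.

8.58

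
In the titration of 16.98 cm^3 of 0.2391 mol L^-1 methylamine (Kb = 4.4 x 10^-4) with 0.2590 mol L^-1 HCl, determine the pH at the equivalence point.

n(CH3NH2) = 0.2391 x 0.01698 = 0.004060 mol; V(HCl) at equivalence = 0.004060/0.2590 = 0.01568 L.
At equivalence the base is fully converted to CH3NH3+; total volume = 0.03266 L, so [CH3NH3+] = 0.004060/0.03266 = 0.1243 M.
Ka(CH3NH3+) = Kw/Kb = 1.0e-14 / 4.4 x 10^-4 = 2.27e-11.
[H^+] = sqrt(Ka x [CH3NH3+]) = sqrt(2.27e-11 x 0.1243) = 1.68e-6 M.
pH = -log(1.68e-6) = 5.77.

5.77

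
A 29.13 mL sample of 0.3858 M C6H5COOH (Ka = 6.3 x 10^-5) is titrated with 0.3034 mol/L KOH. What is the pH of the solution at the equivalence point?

8.72

n(C6H5COOH) = 0.3858 x 0.02913 = 0.01124 mol; V(KOH) at equivalence = 0.01124/0.3034 = 0.03704 L.
At equivalence all the acid is converted to C6H5COO-; total volume = 0.02913 + 0.03704 = 0.06617 L, so [C6H5COO-] = 0.01124/0.06617 = 0.1698 M.
Kb = Kw/Ka = 1.0e-14 / 6.3 x 10^-5 = 1.59e-10.
[OH^-] = sqrt(Kb x [C6H5COO-]) = sqrt(1.59e-10 x 0.1698) = 5.19e-6 M.
pOH = 5.28, so pH = 14.00 - 5.28 = 8.72.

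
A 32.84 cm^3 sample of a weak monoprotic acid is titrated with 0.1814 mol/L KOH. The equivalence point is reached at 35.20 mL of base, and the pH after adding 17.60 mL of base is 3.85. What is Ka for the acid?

1.4 x 10^-4

17.60 mL is half of the equivalence volume, so this is the half-equivalence point where [HA] = [A^-].
At half-equivalence pH = pKa, so pKa = 3.85.
Ka = 10^(-3.85) = 1.4 x 10^-4.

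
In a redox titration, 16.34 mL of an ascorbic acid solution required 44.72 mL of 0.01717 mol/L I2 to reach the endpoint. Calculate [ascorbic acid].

n(I2) = 0.01717 x 0.04472 = 0.0007678 mol.
From the balanced equation, 1 mol I2 reacts with 1 mol ascorbic acid, so n(ascorbic acid) = 0.0007678 x 1/1 = 0.0007678 mol.
[ascorbic acid] = 0.0007678 / 0.01634 L = 0.0470 M.

0.0470 M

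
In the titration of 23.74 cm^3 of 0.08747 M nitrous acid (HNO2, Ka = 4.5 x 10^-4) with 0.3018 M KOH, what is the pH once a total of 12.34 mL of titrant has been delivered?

12.66

n(acid) = 0.08747 x 0.02374 = 0.002077 mol; n(KOH) added = 0.3018 x 0.01234 = 0.003724 mol.
Base is in excess by 0.003724 - 0.002077 = 0.001648 mol in a total volume of 0.03608 L.
[OH^-] = 0.001648/0.03608 = 0.04567 M, so pOH = 1.34 and pH = 14.00 - 1.34 = 12.66.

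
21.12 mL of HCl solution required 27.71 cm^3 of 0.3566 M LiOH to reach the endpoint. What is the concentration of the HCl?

n(LiOH) delivered = 0.3566 x 0.02771 = 0.009881 mol.
For a 1:1 reaction, n(HCl) = 0.009881 mol.
[HCl] = 0.009881 mol / 0.02112 L = 0.468 M.

0.468 M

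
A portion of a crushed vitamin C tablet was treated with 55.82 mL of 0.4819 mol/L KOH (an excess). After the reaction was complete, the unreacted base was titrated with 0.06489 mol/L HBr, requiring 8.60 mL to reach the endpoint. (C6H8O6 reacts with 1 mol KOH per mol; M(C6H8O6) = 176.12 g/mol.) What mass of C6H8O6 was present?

Total n(KOH) added = 0.4819 x 0.05582 = 0.02690 mol.
n(HBr) used = 0.06489 x 0.008600 = 0.0005581 mol, which equals the excess n(KOH).
So n(KOH) consumed by the sample = 0.02690 - 0.0005581 = 0.02634 mol.
n(C6H8O6) = 0.02634 / 1 = 0.02634 mol.
mass = 0.02634 mol x 176.12 g/mol = 4.64 g.

4.64 g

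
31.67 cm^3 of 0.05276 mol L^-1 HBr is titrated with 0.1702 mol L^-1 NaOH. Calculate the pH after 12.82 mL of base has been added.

12.06

n(acid) = 0.05276 x 0.03167 = 0.001671 mol; n(NaOH) added = 0.1702 x 0.01282 = 0.002182 mol.
Base is in excess by 0.002182 - 0.001671 = 0.0005111 mol in a total volume of 0.04449 L.
[OH^-] = 0.0005111/0.04449 = 0.01149 M, so pOH = 1.94 and pH = 14.00 - 1.94 = 12.06.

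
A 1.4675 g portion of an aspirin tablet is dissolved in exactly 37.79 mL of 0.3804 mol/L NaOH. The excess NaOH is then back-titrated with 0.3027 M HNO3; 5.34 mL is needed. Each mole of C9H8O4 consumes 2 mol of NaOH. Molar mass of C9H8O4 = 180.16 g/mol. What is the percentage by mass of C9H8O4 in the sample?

78.3%

Total n(NaOH) added = 0.3804 x 0.03779 = 0.01438 mol.
n(HNO3) used = 0.3027 x 0.005340 = 0.001616 mol, which equals the excess n(NaOH).
So n(NaOH) consumed by the sample = 0.01438 - 0.001616 = 0.01276 mol.
n(C9H8O4) = 0.01276 / 2 = 0.006379 mol.
mass C9H8O4 = 0.006379 x 180.16 = 1.149 g, so %C9H8O4 = 1.149/1.4675 x 100 = 78.3%.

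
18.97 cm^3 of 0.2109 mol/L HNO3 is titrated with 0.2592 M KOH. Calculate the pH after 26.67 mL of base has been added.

12.80

n(acid) = 0.2109 x 0.01897 = 0.004001 mol; n(KOH) added = 0.2592 x 0.02667 = 0.006913 mol.
Base is in excess by 0.006913 - 0.004001 = 0.002912 mol in a total volume of 0.04564 L.
[OH^-] = 0.002912/0.04564 = 0.06381 M, so pOH = 1.20 and pH = 14.00 - 1.20 = 12.80.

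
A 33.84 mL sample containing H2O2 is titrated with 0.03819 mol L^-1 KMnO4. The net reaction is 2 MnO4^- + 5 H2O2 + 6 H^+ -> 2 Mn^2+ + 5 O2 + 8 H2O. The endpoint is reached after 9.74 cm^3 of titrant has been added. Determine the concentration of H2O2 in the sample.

n(KMnO4) = 0.03819 x 0.009740 = 0.0003720 mol.
From the balanced equation, 2 mol KMnO4 reacts with 5 mol H2O2, so n(H2O2) = 0.0003720 x 5/2 = 0.0009299 mol.
[H2O2] = 0.0009299 / 0.03384 L = 0.0275 M.

0.0275 M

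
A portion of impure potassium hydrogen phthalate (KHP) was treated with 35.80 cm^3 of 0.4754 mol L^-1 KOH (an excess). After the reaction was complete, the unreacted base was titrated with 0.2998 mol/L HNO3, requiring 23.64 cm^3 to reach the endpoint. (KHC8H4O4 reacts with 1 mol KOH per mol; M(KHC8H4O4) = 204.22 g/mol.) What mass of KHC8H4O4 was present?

Total n(KOH) added = 0.4754 x 0.03580 = 0.01702 mol.
n(HNO3) used = 0.2998 x 0.02364 = 0.007087 mol, which equals the excess n(KOH).
So n(KOH) consumed by the sample = 0.01702 - 0.007087 = 0.009932 mol.
n(KHC8H4O4) = 0.009932 / 1 = 0.009932 mol.
mass = 0.009932 mol x 204.22 g/mol = 2.03 g.

2.03 g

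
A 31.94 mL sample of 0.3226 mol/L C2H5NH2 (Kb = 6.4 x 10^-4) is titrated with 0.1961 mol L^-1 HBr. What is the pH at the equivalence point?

n(C2H5NH2) = 0.3226 x 0.03194 = 0.01030 mol; V(HBr) at equivalence = 0.01030/0.1961 = 0.05254 L.
At equivalence the base is fully converted to C2H5NH3+; total volume = 0.08448 L, so [C2H5NH3+] = 0.01030/0.08448 = 0.1220 M.
Ka(C2H5NH3+) = Kw/Kb = 1.0e-14 / 6.4 x 10^-4 = 1.56e-11.
[H^+] = sqrt(Ka x [C2H5NH3+]) = sqrt(1.56e-11 x 0.1220) = 1.38e-6 M.
pH = -log(1.38e-6) = 5.86.

5.86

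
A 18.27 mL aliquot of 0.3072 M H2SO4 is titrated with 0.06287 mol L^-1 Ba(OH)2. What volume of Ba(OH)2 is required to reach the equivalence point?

89.3 mL

n(H2SO4) = 0.3072 mol/L x 0.01827 L = 0.005613 mol.
At equivalence n(Ba(OH)2) = n(H2SO4) = 0.005613 mol.
V(Ba(OH)2) = 0.005613 / 0.06287 = 0.08927 L = 89.3 mL.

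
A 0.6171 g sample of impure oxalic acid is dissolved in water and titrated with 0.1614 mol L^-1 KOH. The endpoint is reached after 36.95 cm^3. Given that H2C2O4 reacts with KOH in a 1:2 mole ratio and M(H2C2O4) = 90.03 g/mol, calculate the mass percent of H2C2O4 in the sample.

n(KOH) = 0.1614 x 0.03695 = 0.005964 mol.
n(H2C2O4) = 0.005964 / 2 = 0.002982 mol.
mass of H2C2O4 = 0.002982 x 90.03 = 0.2685 g.
% purity = 0.2685 / 0.6171 x 100 = 43.5%.

43.5%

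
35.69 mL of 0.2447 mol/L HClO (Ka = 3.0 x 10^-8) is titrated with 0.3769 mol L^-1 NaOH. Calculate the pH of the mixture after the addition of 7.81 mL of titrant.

7.23

Initial n(HClO) = 0.2447 x 0.03569 = 0.008733 mol.
n(NaOH) added = 0.3769 x 0.007810 = 0.002944 mol, converting that many moles of HClO to ClO-.
Remaining n(HClO) = 0.005790 mol; n(ClO-) = 0.002944 mol.
By Henderson-Hasselbalch, pH = pKa + log([A^-]/[HA]) = 7.52 + log(0.002944/0.005790) = 7.52 + (-0.29) = 7.23.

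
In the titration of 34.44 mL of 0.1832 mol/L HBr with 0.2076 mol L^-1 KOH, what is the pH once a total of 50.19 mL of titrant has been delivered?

n(acid) = 0.1832 x 0.03444 = 0.006309 mol; n(KOH) added = 0.2076 x 0.05019 = 0.01042 mol.
Base is in excess by 0.01042 - 0.006309 = 0.004110 mol in a total volume of 0.08463 L.
[OH^-] = 0.004110/0.08463 = 0.04856 M, so pOH = 1.31 and pH = 14.00 - 1.31 = 12.69.

12.69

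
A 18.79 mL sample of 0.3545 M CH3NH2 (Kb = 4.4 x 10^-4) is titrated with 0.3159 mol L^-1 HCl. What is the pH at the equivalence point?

5.71

n(CH3NH2) = 0.3545 x 0.01879 = 0.006661 mol; V(HCl) at equivalence = 0.006661/0.3159 = 0.02109 L.
At equivalence the base is fully converted to CH3NH3+; total volume = 0.03988 L, so [CH3NH3+] = 0.006661/0.03988 = 0.1670 M.
Ka(CH3NH3+) = Kw/Kb = 1.0e-14 / 4.4 x 10^-4 = 2.27e-11.
[H^+] = sqrt(Ka x [CH3NH3+]) = sqrt(2.27e-11 x 0.1670) = 1.95e-6 M.
pH = -log(1.95e-6) = 5.71.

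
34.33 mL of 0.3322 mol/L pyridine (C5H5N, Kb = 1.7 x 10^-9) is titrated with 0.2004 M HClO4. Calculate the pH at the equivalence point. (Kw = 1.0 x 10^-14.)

n(C5H5N) = 0.3322 x 0.03433 = 0.01140 mol; V(HClO4) at equivalence = 0.01140/0.2004 = 0.05691 L.
At equivalence the base is fully converted to C5H5NH+; total volume = 0.09124 L, so [C5H5NH+] = 0.01140/0.09124 = 0.1250 M.
Ka(C5H5NH+) = Kw/Kb = 1.0e-14 / 1.7 x 10^-9 = 5.88e-6.
[H^+] = sqrt(Ka x [C5H5NH+]) = sqrt(5.88e-6 x 0.1250) = 0.000857 M.
pH = -log(0.000857) = 3.07.

3.07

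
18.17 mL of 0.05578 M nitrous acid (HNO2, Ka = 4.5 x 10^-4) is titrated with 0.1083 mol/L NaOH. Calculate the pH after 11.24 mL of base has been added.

11.84

n(acid) = 0.05578 x 0.01817 = 0.001014 mol; n(NaOH) added = 0.1083 x 0.01124 = 0.001217 mol.
Base is in excess by 0.001217 - 0.001014 = 0.0002038 mol in a total volume of 0.02941 L.
[OH^-] = 0.0002038/0.02941 = 0.006929 M, so pOH = 2.16 and pH = 14.00 - 2.16 = 11.84.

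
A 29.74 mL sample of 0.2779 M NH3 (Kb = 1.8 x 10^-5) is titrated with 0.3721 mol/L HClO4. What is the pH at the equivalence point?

n(NH3) = 0.2779 x 0.02974 = 0.008265 mol; V(HClO4) at equivalence = 0.008265/0.3721 = 0.02221 L.
At equivalence the base is fully converted to NH4+; total volume = 0.05195 L, so [NH4+] = 0.008265/0.05195 = 0.1591 M.
Ka(NH4+) = Kw/Kb = 1.0e-14 / 1.8 x 10^-5 = 5.56e-10.
[H^+] = sqrt(Ka x [NH4+]) = sqrt(5.56e-10 x 0.1591) = 9.40e-6 M.
pH = -log(9.40e-6) = 5.03.

5.03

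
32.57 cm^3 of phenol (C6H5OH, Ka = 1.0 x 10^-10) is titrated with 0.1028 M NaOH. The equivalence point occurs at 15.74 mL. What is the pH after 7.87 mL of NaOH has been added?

10.00

7.87 mL is exactly half the equivalence volume (15.74/2), i.e. the half-equivalence point.
There, n(HA) = n(A^-), so pH = pKa = -log(1.0 x 10^-10) = 10.00.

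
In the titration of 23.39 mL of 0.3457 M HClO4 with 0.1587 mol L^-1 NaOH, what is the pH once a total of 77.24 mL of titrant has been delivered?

n(acid) = 0.3457 x 0.02339 = 0.008086 mol; n(NaOH) added = 0.1587 x 0.07724 = 0.01226 mol.
Base is in excess by 0.01226 - 0.008086 = 0.004172 mol in a total volume of 0.1006 L.
[OH^-] = 0.004172/0.1006 = 0.04146 M, so pOH = 1.38 and pH = 14.00 - 1.38 = 12.62.

12.62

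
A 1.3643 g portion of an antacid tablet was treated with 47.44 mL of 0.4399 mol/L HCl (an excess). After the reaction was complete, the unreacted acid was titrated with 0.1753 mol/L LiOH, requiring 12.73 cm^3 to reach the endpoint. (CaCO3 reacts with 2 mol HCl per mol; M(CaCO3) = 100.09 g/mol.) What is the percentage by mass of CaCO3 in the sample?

Total n(HCl) added = 0.4399 x 0.04744 = 0.02087 mol.
n(LiOH) used = 0.1753 x 0.01273 = 0.002232 mol, which equals the excess n(HCl).
So n(HCl) consumed by the sample = 0.02087 - 0.002232 = 0.01864 mol.
n(CaCO3) = 0.01864 / 2 = 0.009319 mol.
mass CaCO3 = 0.009319 x 100.09 = 0.9327 g, so %CaCO3 = 0.9327/1.3643 x 100 = 68.4%.

68.4%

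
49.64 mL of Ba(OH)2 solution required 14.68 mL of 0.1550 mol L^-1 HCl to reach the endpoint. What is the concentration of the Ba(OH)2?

n(HCl) delivered = 0.1550 x 0.01468 = 0.002275 mol.
The reaction is 1 Ba(OH)2 + 2 HCl, so n(Ba(OH)2) = 0.002275 x 1/2 = 0.001138 mol.
[Ba(OH)2] = 0.001138 mol / 0.04964 L = 0.0229 M.

0.0229 M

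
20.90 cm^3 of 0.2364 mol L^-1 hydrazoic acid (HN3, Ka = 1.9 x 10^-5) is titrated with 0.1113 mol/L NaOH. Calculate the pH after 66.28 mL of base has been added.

n(acid) = 0.2364 x 0.02090 = 0.004941 mol; n(NaOH) added = 0.1113 x 0.06628 = 0.007377 mol.
Base is in excess by 0.007377 - 0.004941 = 0.002436 mol in a total volume of 0.08718 L.
[OH^-] = 0.002436/0.08718 = 0.02794 M, so pOH = 1.55 and pH = 14.00 - 1.55 = 12.45.

12.45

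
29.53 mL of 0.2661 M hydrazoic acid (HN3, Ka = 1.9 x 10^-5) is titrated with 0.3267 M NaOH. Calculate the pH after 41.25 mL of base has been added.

12.90

n(acid) = 0.2661 x 0.02953 = 0.007858 mol; n(NaOH) added = 0.3267 x 0.04125 = 0.01348 mol.
Base is in excess by 0.01348 - 0.007858 = 0.005618 mol in a total volume of 0.07078 L.
[OH^-] = 0.005618/0.07078 = 0.07938 M, so pOH = 1.10 and pH = 14.00 - 1.10 = 12.90.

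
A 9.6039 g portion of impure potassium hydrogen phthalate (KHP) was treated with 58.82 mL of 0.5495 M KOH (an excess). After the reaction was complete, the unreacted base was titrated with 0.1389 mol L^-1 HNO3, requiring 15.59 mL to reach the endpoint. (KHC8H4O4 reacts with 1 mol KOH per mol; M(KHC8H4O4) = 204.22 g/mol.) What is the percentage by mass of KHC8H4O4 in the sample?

64.1%

Total n(KOH) added = 0.5495 x 0.05882 = 0.03232 mol.
n(HNO3) used = 0.1389 x 0.01559 = 0.002165 mol, which equals the excess n(KOH).
So n(KOH) consumed by the sample = 0.03232 - 0.002165 = 0.03016 mol.
n(KHC8H4O4) = 0.03016 / 1 = 0.03016 mol.
mass KHC8H4O4 = 0.03016 x 204.22 = 6.158 g, so %KHC8H4O4 = 6.158/9.6039 x 100 = 64.1%.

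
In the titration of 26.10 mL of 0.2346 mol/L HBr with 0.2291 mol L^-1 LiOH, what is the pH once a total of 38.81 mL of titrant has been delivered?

12.63

n(acid) = 0.2346 x 0.02610 = 0.006123 mol; n(LiOH) added = 0.2291 x 0.03881 = 0.008891 mol.
Base is in excess by 0.008891 - 0.006123 = 0.002768 mol in a total volume of 0.06491 L.
[OH^-] = 0.002768/0.06491 = 0.04265 M, so pOH = 1.37 and pH = 14.00 - 1.37 = 12.63.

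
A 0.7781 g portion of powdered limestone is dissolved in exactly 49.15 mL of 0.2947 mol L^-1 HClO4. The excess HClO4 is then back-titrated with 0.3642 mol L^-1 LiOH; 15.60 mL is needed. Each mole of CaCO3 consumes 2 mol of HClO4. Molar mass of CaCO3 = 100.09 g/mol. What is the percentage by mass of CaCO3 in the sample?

56.6%

Total n(HClO4) added = 0.2947 x 0.04915 = 0.01448 mol.
n(LiOH) used = 0.3642 x 0.01560 = 0.005682 mol, which equals the excess n(HClO4).
So n(HClO4) consumed by the sample = 0.01448 - 0.005682 = 0.008803 mol.
n(CaCO3) = 0.008803 / 2 = 0.004401 mol.
mass CaCO3 = 0.004401 x 100.09 = 0.4405 g, so %CaCO3 = 0.4405/0.7781 x 100 = 56.6%.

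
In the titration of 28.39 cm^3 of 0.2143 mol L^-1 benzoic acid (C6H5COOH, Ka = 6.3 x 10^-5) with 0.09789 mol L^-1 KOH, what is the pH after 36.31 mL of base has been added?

4.35

Initial n(C6H5COOH) = 0.2143 x 0.02839 = 0.006084 mol.
n(KOH) added = 0.09789 x 0.03631 = 0.003554 mol, converting that many moles of C6H5COOH to C6H5COO-.
Remaining n(C6H5COOH) = 0.002530 mol; n(C6H5COO-) = 0.003554 mol.
By Henderson-Hasselbalch, pH = pKa + log([A^-]/[HA]) = 4.20 + log(0.003554/0.002530) = 4.20 + (+0.15) = 4.35.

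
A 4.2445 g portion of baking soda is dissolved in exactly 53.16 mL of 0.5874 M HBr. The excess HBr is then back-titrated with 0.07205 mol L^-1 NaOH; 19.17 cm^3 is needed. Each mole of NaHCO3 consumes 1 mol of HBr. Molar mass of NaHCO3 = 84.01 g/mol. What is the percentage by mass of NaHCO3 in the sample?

59.1%

Total n(HBr) added = 0.5874 x 0.05316 = 0.03123 mol.
n(NaOH) used = 0.07205 x 0.01917 = 0.001381 mol, which equals the excess n(HBr).
So n(HBr) consumed by the sample = 0.03123 - 0.001381 = 0.02984 mol.
n(NaHCO3) = 0.02984 / 1 = 0.02984 mol.
mass NaHCO3 = 0.02984 x 84.01 = 2.507 g, so %NaHCO3 = 2.507/4.2445 x 100 = 59.1%.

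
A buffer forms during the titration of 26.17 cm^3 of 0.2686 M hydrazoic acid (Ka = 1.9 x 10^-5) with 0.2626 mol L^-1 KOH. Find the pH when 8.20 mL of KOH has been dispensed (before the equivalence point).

Initial n(HN3) = 0.2686 x 0.02617 = 0.007029 mol.
n(KOH) added = 0.2626 x 0.008200 = 0.002153 mol, converting that many moles of HN3 to N3-.
Remaining n(HN3) = 0.004876 mol; n(N3-) = 0.002153 mol.
By Henderson-Hasselbalch, pH = pKa + log([A^-]/[HA]) = 4.72 + log(0.002153/0.004876) = 4.72 + (-0.35) = 4.37.

4.37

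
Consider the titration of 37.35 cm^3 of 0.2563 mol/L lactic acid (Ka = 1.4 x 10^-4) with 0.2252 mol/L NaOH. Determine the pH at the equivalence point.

n(HC3H5O3) = 0.2563 x 0.03735 = 0.009573 mol; V(NaOH) at equivalence = 0.009573/0.2252 = 0.04251 L.
At equivalence all the acid is converted to C3H5O3-; total volume = 0.03735 + 0.04251 = 0.07986 L, so [C3H5O3-] = 0.009573/0.07986 = 0.1199 M.
Kb = Kw/Ka = 1.0e-14 / 1.4 x 10^-4 = 7.14e-11.
[OH^-] = sqrt(Kb x [C3H5O3-]) = sqrt(7.14e-11 x 0.1199) = 2.93e-6 M.
pOH = 5.53, so pH = 14.00 - 5.53 = 8.47.

8.47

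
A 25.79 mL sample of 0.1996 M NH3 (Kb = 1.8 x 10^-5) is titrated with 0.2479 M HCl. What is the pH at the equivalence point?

5.11

n(NH3) = 0.1996 x 0.02579 = 0.005148 mol; V(HCl) at equivalence = 0.005148/0.2479 = 0.02077 L.
At equivalence the base is fully converted to NH4+; total volume = 0.04656 L, so [NH4+] = 0.005148/0.04656 = 0.1106 M.
Ka(NH4+) = Kw/Kb = 1.0e-14 / 1.8 x 10^-5 = 5.56e-10.
[H^+] = sqrt(Ka x [NH4+]) = sqrt(5.56e-10 x 0.1106) = 7.84e-6 M.
pH = -log(7.84e-6) = 5.11.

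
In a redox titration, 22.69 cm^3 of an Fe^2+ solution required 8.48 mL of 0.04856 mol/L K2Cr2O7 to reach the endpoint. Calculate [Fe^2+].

n(K2Cr2O7) = 0.04856 x 0.008480 = 0.0004118 mol.
From the balanced equation, 1 mol K2Cr2O7 reacts with 6 mol Fe^2+, so n(Fe^2+) = 0.0004118 x 6/1 = 0.002471 mol.
[Fe^2+] = 0.002471 / 0.02269 L = 0.109 M.

0.109 M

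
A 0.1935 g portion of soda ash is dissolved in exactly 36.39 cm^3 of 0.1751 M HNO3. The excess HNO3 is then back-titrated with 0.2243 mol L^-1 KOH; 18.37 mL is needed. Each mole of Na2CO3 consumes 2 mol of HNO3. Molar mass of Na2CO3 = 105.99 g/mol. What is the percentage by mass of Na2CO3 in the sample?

Total n(HNO3) added = 0.1751 x 0.03639 = 0.006372 mol.
n(KOH) used = 0.2243 x 0.01837 = 0.004120 mol, which equals the excess n(HNO3).
So n(HNO3) consumed by the sample = 0.006372 - 0.004120 = 0.002251 mol.
n(Na2CO3) = 0.002251 / 2 = 0.001126 mol.
mass Na2CO3 = 0.001126 x 105.99 = 0.1193 g, so %Na2CO3 = 0.1193/0.1935 x 100 = 61.7%.

61.7%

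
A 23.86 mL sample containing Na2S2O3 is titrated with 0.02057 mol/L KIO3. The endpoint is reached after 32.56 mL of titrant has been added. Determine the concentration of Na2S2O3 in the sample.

n(KIO3) = 0.02057 x 0.03256 = 0.0006698 mol.
From the balanced equation, 1 mol KIO3 reacts with 6 mol Na2S2O3, so n(Na2S2O3) = 0.0006698 x 6/1 = 0.004019 mol.
[Na2S2O3] = 0.004019 / 0.02386 L = 0.168 M.

0.168 M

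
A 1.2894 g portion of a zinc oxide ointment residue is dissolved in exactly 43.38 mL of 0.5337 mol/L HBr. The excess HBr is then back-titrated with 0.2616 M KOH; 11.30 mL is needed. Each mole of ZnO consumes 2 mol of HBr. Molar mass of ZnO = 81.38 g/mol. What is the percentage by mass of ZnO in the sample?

63.7%

Total n(HBr) added = 0.5337 x 0.04338 = 0.02315 mol.
n(KOH) used = 0.2616 x 0.01130 = 0.002956 mol, which equals the excess n(HBr).
So n(HBr) consumed by the sample = 0.02315 - 0.002956 = 0.02020 mol.
n(ZnO) = 0.02020 / 2 = 0.01010 mol.
mass ZnO = 0.01010 x 81.38 = 0.8218 g, so %ZnO = 0.8218/1.2894 x 100 = 63.7%.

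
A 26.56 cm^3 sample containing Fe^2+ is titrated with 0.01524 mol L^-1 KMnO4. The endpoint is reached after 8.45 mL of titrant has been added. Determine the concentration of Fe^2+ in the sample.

0.0242 M

n(KMnO4) = 0.01524 x 0.008450 = 0.0001288 mol.
From the balanced equation, 1 mol KMnO4 reacts with 5 mol Fe^2+, so n(Fe^2+) = 0.0001288 x 5/1 = 0.0006439 mol.
[Fe^2+] = 0.0006439 / 0.02656 L = 0.0242 M.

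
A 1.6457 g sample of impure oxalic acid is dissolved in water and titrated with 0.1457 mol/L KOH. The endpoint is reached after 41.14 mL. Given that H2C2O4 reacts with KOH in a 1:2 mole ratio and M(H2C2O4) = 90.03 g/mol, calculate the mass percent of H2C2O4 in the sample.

n(KOH) = 0.1457 x 0.04114 = 0.005994 mol.
n(H2C2O4) = 0.005994 / 2 = 0.002997 mol.
mass of H2C2O4 = 0.002997 x 90.03 = 0.2698 g.
% purity = 0.2698 / 1.6457 x 100 = 16.4%.

16.4%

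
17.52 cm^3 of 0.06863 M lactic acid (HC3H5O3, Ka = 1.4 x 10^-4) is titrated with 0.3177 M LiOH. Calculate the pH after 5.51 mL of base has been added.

n(acid) = 0.06863 x 0.01752 = 0.001202 mol; n(LiOH) added = 0.3177 x 0.005510 = 0.001751 mol.
Base is in excess by 0.001751 - 0.001202 = 0.0005481 mol in a total volume of 0.02303 L.
[OH^-] = 0.0005481/0.02303 = 0.02380 M, so pOH = 1.62 and pH = 14.00 - 1.62 = 12.38.

12.38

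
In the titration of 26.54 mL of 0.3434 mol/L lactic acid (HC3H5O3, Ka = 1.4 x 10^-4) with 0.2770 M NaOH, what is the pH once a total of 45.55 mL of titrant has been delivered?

n(acid) = 0.3434 x 0.02654 = 0.009114 mol; n(NaOH) added = 0.2770 x 0.04555 = 0.01262 mol.
Base is in excess by 0.01262 - 0.009114 = 0.003504 mol in a total volume of 0.07209 L.
[OH^-] = 0.003504/0.07209 = 0.04860 M, so pOH = 1.31 and pH = 14.00 - 1.31 = 12.69.

12.69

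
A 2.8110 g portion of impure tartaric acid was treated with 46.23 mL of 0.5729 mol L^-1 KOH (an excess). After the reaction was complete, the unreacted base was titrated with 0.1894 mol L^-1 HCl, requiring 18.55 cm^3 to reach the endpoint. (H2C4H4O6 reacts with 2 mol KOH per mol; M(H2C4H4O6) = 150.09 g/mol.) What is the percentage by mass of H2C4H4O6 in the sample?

Total n(KOH) added = 0.5729 x 0.04623 = 0.02649 mol.
n(HCl) used = 0.1894 x 0.01855 = 0.003513 mol, which equals the excess n(KOH).
So n(KOH) consumed by the sample = 0.02649 - 0.003513 = 0.02297 mol.
n(H2C4H4O6) = 0.02297 / 2 = 0.01149 mol.
mass H2C4H4O6 = 0.01149 x 150.09 = 1.724 g, so %H2C4H4O6 = 1.724/2.8110 x 100 = 61.3%.

61.3%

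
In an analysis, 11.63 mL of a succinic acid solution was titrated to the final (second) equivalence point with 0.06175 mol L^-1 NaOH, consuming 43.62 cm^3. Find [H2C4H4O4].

0.116 M

n(NaOH) = 0.06175 x 0.04362 = 0.002694 mol.
At the final (second) equivalence point, 2 mol OH^- react per mol H2C4H4O4, so n(H2C4H4O4) = 0.002694 / 2 = 0.001347 mol.
[H2C4H4O4] = 0.001347 / 0.01163 L = 0.116 M.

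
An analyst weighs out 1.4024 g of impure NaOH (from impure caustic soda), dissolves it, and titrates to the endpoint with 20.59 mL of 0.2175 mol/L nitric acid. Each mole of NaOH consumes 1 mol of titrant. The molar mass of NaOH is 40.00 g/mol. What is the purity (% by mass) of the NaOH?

n(HNO3) = 0.2175 x 0.02059 = 0.004478 mol.
n(NaOH) = 0.004478 / 1 = 0.004478 mol.
mass of NaOH = 0.004478 x 40.00 = 0.1791 g.
% purity = 0.1791 / 1.4024 x 100 = 12.8%.

12.8%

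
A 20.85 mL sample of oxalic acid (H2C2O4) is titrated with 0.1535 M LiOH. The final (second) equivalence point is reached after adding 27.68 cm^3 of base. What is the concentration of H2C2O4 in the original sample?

n(LiOH) = 0.1535 x 0.02768 = 0.004249 mol.
At the final (second) equivalence point, 2 mol OH^- react per mol H2C2O4, so n(H2C2O4) = 0.004249 / 2 = 0.002124 mol.
[H2C2O4] = 0.002124 / 0.02085 L = 0.102 M.

0.102 M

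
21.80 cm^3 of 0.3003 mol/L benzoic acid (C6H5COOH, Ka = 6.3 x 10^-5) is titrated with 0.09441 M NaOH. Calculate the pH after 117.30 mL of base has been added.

n(acid) = 0.3003 x 0.02180 = 0.006547 mol; n(NaOH) added = 0.09441 x 0.1173 = 0.01107 mol.
Base is in excess by 0.01107 - 0.006547 = 0.004528 mol in a total volume of 0.1391 L.
[OH^-] = 0.004528/0.1391 = 0.03255 M, so pOH = 1.49 and pH = 14.00 - 1.49 = 12.51.

12.51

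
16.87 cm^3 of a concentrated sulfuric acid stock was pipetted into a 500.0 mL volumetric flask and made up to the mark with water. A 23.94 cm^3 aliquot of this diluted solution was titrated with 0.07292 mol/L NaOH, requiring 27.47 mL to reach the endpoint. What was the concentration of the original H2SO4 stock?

n(NaOH) = 0.07292 x 0.02747 = 0.002003 mol.
n(H2SO4) in the aliquot = 0.002003 x 1/2 = 0.001002 mol.
[diluted H2SO4] = 0.001002 / 0.02394 = 0.04184 M.
Dilution factor = 500.0/16.87 = 29.64, so [stock] = 0.04184 x 29.64 = 1.24 M.

1.24 M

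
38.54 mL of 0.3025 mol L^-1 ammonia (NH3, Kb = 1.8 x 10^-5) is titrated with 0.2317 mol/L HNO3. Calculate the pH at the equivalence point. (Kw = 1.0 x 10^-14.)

5.07

n(NH3) = 0.3025 x 0.03854 = 0.01166 mol; V(HNO3) at equivalence = 0.01166/0.2317 = 0.05032 L.
At equivalence the base is fully converted to NH4+; total volume = 0.08886 L, so [NH4+] = 0.01166/0.08886 = 0.1312 M.
Ka(NH4+) = Kw/Kb = 1.0e-14 / 1.8 x 10^-5 = 5.56e-10.
[H^+] = sqrt(Ka x [NH4+]) = sqrt(5.56e-10 x 0.1312) = 8.54e-6 M.
pH = -log(8.54e-6) = 5.07.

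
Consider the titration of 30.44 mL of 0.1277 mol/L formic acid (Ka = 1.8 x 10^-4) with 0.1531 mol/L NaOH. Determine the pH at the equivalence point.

n(HCOOH) = 0.1277 x 0.03044 = 0.003887 mol; V(NaOH) at equivalence = 0.003887/0.1531 = 0.02539 L.
At equivalence all the acid is converted to HCOO-; total volume = 0.03044 + 0.02539 = 0.05583 L, so [HCOO-] = 0.003887/0.05583 = 0.06963 M.
Kb = Kw/Ka = 1.0e-14 / 1.8 x 10^-4 = 5.56e-11.
[OH^-] = sqrt(Kb x [HCOO-]) = sqrt(5.56e-11 x 0.06963) = 1.97e-6 M.
pOH = 5.71, so pH = 14.00 - 5.71 = 8.29.

8.29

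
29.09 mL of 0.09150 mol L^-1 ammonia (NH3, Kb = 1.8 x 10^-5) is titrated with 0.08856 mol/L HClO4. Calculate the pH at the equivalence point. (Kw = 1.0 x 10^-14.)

n(NH3) = 0.09150 x 0.02909 = 0.002662 mol; V(HClO4) at equivalence = 0.002662/0.08856 = 0.03006 L.
At equivalence the base is fully converted to NH4+; total volume = 0.05915 L, so [NH4+] = 0.002662/0.05915 = 0.04500 M.
Ka(NH4+) = Kw/Kb = 1.0e-14 / 1.8 x 10^-5 = 5.56e-10.
[H^+] = sqrt(Ka x [NH4+]) = sqrt(5.56e-10 x 0.04500) = 5.00e-6 M.
pH = -log(5.00e-6) = 5.30.

5.30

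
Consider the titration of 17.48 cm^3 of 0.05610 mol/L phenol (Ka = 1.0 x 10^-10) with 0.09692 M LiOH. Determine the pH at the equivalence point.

11.28

n(C6H5OH) = 0.05610 x 0.01748 = 0.0009806 mol; V(LiOH) at equivalence = 0.0009806/0.09692 = 0.01012 L.
At equivalence all the acid is converted to C6H5O-; total volume = 0.01748 + 0.01012 = 0.02760 L, so [C6H5O-] = 0.0009806/0.02760 = 0.03553 M.
Kb = Kw/Ka = 1.0e-14 / 1.0 x 10^-10 = 0.000100.
[OH^-] = sqrt(Kb x [C6H5O-]) = sqrt(0.000100 x 0.03553) = 0.00189 M.
pOH = 2.72, so pH = 14.00 - 2.72 = 11.28.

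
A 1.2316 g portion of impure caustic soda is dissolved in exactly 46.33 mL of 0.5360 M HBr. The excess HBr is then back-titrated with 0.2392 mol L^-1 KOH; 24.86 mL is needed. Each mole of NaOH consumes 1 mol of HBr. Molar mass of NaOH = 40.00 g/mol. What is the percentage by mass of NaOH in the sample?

Total n(HBr) added = 0.5360 x 0.04633 = 0.02483 mol.
n(KOH) used = 0.2392 x 0.02486 = 0.005947 mol, which equals the excess n(HBr).
So n(HBr) consumed by the sample = 0.02483 - 0.005947 = 0.01889 mol.
n(NaOH) = 0.01889 / 1 = 0.01889 mol.
mass NaOH = 0.01889 x 40.00 = 0.7555 g, so %NaOH = 0.7555/1.2316 x 100 = 61.3%.

61.3%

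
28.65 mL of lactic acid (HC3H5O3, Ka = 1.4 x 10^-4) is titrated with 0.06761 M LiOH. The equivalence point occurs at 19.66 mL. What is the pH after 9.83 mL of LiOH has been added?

9.83 mL is exactly half the equivalence volume (19.66/2), i.e. the half-equivalence point.
There, n(HA) = n(A^-), so pH = pKa = -log(1.4 x 10^-4) = 3.85.

3.85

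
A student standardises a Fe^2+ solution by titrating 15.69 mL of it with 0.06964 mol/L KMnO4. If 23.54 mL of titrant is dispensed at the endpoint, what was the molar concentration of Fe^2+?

n(KMnO4) = 0.06964 x 0.02354 = 0.001639 mol.
From the balanced equation, 1 mol KMnO4 reacts with 5 mol Fe^2+, so n(Fe^2+) = 0.001639 x 5/1 = 0.008197 mol.
[Fe^2+] = 0.008197 / 0.01569 L = 0.522 M.

0.522 M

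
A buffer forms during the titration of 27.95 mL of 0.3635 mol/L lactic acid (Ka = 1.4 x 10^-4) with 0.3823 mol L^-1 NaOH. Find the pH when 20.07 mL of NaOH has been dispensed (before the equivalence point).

4.34

Initial n(HC3H5O3) = 0.3635 x 0.02795 = 0.01016 mol.
n(NaOH) added = 0.3823 x 0.02007 = 0.007673 mol, converting that many moles of HC3H5O3 to C3H5O3-.
Remaining n(HC3H5O3) = 0.002487 mol; n(C3H5O3-) = 0.007673 mol.
By Henderson-Hasselbalch, pH = pKa + log([A^-]/[HA]) = 3.85 + log(0.007673/0.002487) = 3.85 + (+0.49) = 4.34.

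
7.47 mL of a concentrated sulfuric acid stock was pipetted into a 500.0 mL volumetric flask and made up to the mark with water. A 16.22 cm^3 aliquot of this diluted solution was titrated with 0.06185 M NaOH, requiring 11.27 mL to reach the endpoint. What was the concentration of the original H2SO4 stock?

1.44 M

n(NaOH) = 0.06185 x 0.01127 = 0.0006970 mol.
n(H2SO4) in the aliquot = 0.0006970 x 1/2 = 0.0003485 mol.
[diluted H2SO4] = 0.0003485 / 0.01622 = 0.02149 M.
Dilution factor = 500.0/7.470 = 66.93, so [stock] = 0.02149 x 66.93 = 1.44 M.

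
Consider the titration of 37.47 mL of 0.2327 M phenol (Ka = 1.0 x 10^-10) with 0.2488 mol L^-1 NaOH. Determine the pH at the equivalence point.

11.54

n(C6H5OH) = 0.2327 x 0.03747 = 0.008719 mol; V(NaOH) at equivalence = 0.008719/0.2488 = 0.03505 L.
At equivalence all the acid is converted to C6H5O-; total volume = 0.03747 + 0.03505 = 0.07252 L, so [C6H5O-] = 0.008719/0.07252 = 0.1202 M.
Kb = Kw/Ka = 1.0e-14 / 1.0 x 10^-10 = 0.000100.
[OH^-] = sqrt(Kb x [C6H5O-]) = sqrt(0.000100 x 0.1202) = 0.00347 M.
pOH = 2.46, so pH = 14.00 - 2.46 = 11.54.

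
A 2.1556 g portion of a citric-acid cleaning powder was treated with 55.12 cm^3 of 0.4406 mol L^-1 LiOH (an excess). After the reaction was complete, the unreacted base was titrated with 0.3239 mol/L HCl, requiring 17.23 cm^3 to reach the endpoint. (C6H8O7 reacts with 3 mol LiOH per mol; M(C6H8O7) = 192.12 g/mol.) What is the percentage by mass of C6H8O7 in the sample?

55.6%

Total n(LiOH) added = 0.4406 x 0.05512 = 0.02429 mol.
n(HCl) used = 0.3239 x 0.01723 = 0.005581 mol, which equals the excess n(LiOH).
So n(LiOH) consumed by the sample = 0.02429 - 0.005581 = 0.01871 mol.
n(C6H8O7) = 0.01871 / 3 = 0.006235 mol.
mass C6H8O7 = 0.006235 x 192.12 = 1.198 g, so %C6H8O7 = 1.198/2.1556 x 100 = 55.6%.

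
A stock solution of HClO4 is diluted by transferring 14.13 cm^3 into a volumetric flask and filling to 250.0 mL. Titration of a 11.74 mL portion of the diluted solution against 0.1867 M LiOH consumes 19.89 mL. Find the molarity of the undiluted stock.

n(LiOH) = 0.1867 x 0.01989 = 0.003713 mol.
n(HClO4) in the aliquot = 0.003713 mol.
[diluted HClO4] = 0.003713 / 0.01174 = 0.3163 M.
Dilution factor = 250.0/14.13 = 17.69, so [stock] = 0.3163 x 17.69 = 5.60 M.

5.60 M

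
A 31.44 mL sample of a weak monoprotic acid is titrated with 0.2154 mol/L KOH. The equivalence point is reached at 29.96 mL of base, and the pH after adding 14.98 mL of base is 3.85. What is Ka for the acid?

14.98 mL is half of the equivalence volume, so this is the half-equivalence point where [HA] = [A^-].
At half-equivalence pH = pKa, so pKa = 3.85.
Ka = 10^(-3.85) = 1.4 x 10^-4.

1.4 x 10^-4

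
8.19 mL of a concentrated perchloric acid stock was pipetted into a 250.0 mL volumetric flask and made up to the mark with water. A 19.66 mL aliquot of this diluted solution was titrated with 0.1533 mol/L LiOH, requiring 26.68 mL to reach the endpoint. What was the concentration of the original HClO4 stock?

n(LiOH) = 0.1533 x 0.02668 = 0.004090 mol.
n(HClO4) in the aliquot = 0.004090 mol.
[diluted HClO4] = 0.004090 / 0.01966 = 0.2080 M.
Dilution factor = 250.0/8.190 = 30.53, so [stock] = 0.2080 x 30.53 = 6.35 M.

6.35 M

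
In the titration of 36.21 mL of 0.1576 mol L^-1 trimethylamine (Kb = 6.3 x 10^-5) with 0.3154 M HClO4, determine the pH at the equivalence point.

5.39

n((CH3)3N) = 0.1576 x 0.03621 = 0.005707 mol; V(HClO4) at equivalence = 0.005707/0.3154 = 0.01809 L.
At equivalence the base is fully converted to (CH3)3NH+; total volume = 0.05430 L, so [(CH3)3NH+] = 0.005707/0.05430 = 0.1051 M.
Ka((CH3)3NH+) = Kw/Kb = 1.0e-14 / 6.3 x 10^-5 = 1.59e-10.
[H^+] = sqrt(Ka x [(CH3)3NH+]) = sqrt(1.59e-10 x 0.1051) = 4.08e-6 M.
pH = -log(4.08e-6) = 5.39.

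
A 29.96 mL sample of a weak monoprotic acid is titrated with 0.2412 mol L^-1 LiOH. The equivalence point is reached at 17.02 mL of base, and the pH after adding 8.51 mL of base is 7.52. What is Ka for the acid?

8.51 mL is half of the equivalence volume, so this is the half-equivalence point where [HA] = [A^-].
At half-equivalence pH = pKa, so pKa = 7.52.
Ka = 10^(-7.52) = 3.0 x 10^-8.

3.0 x 10^-8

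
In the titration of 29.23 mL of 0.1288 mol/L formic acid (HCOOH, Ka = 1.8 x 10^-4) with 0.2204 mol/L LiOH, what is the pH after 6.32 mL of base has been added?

3.51

Initial n(HCOOH) = 0.1288 x 0.02923 = 0.003765 mol.
n(LiOH) added = 0.2204 x 0.006320 = 0.001393 mol, converting that many moles of HCOOH to HCOO-.
Remaining n(HCOOH) = 0.002372 mol; n(HCOO-) = 0.001393 mol.
By Henderson-Hasselbalch, pH = pKa + log([A^-]/[HA]) = 3.74 + log(0.001393/0.002372) = 3.74 + (-0.23) = 3.51.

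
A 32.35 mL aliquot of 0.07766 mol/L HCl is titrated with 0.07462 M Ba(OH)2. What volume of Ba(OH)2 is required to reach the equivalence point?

16.8 mL

n(HCl) = 0.07766 mol/L x 0.03235 L = 0.002512 mol.
The neutralisation is 2 HCl : 1 Ba(OH)2, so n(Ba(OH)2) = 0.002512 x 1/2 = 0.001256 mol.
V(Ba(OH)2) = 0.001256 / 0.07462 = 0.01683 L = 16.8 mL.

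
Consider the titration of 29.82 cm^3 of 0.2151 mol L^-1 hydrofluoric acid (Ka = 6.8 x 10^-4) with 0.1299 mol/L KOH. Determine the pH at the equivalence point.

8.04

n(HF) = 0.2151 x 0.02982 = 0.006414 mol; V(KOH) at equivalence = 0.006414/0.1299 = 0.04938 L.
At equivalence all the acid is converted to F-; total volume = 0.02982 + 0.04938 = 0.07920 L, so [F-] = 0.006414/0.07920 = 0.08099 M.
Kb = Kw/Ka = 1.0e-14 / 6.8 x 10^-4 = 1.47e-11.
[OH^-] = sqrt(Kb x [F-]) = sqrt(1.47e-11 x 0.08099) = 1.09e-6 M.
pOH = 5.96, so pH = 14.00 - 5.96 = 8.04.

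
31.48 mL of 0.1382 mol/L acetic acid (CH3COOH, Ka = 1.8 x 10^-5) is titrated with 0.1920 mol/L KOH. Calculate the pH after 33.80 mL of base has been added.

n(acid) = 0.1382 x 0.03148 = 0.004351 mol; n(KOH) added = 0.1920 x 0.03380 = 0.006490 mol.
Base is in excess by 0.006490 - 0.004351 = 0.002139 mol in a total volume of 0.06528 L.
[OH^-] = 0.002139/0.06528 = 0.03277 M, so pOH = 1.48 and pH = 14.00 - 1.48 = 12.52.

12.52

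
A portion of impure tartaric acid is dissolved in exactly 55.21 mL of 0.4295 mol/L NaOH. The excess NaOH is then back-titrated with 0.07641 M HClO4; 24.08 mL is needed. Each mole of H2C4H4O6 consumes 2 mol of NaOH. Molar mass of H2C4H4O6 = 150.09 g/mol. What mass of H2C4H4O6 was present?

1.64 g

Total n(NaOH) added = 0.4295 x 0.05521 = 0.02371 mol.
n(HClO4) used = 0.07641 x 0.02408 = 0.001840 mol, which equals the excess n(NaOH).
So n(NaOH) consumed by the sample = 0.02371 - 0.001840 = 0.02187 mol.
n(H2C4H4O6) = 0.02187 / 2 = 0.01094 mol.
mass = 0.01094 mol x 150.09 g/mol = 1.64 g.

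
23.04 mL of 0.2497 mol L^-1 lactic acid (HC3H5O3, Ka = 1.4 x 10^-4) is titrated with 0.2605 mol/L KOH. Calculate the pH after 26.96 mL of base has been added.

n(acid) = 0.2497 x 0.02304 = 0.005753 mol; n(KOH) added = 0.2605 x 0.02696 = 0.007023 mol.
Base is in excess by 0.007023 - 0.005753 = 0.001270 mol in a total volume of 0.05000 L.
[OH^-] = 0.001270/0.05000 = 0.02540 M, so pOH = 1.60 and pH = 14.00 - 1.60 = 12.40.

12.40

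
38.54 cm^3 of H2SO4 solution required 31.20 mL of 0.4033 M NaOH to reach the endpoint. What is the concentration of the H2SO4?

0.163 M

n(NaOH) delivered = 0.4033 x 0.03120 = 0.01258 mol.
The reaction is 1 H2SO4 + 2 NaOH, so n(H2SO4) = 0.01258 x 1/2 = 0.006291 mol.
[H2SO4] = 0.006291 mol / 0.03854 L = 0.163 M.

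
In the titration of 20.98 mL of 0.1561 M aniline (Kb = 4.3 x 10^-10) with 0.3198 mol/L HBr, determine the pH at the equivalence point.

n(C6H5NH2) = 0.1561 x 0.02098 = 0.003275 mol; V(HBr) at equivalence = 0.003275/0.3198 = 0.01024 L.
At equivalence the base is fully converted to C6H5NH3+; total volume = 0.03122 L, so [C6H5NH3+] = 0.003275/0.03122 = 0.1049 M.
Ka(C6H5NH3+) = Kw/Kb = 1.0e-14 / 4.3 x 10^-10 = 2.33e-5.
[H^+] = sqrt(Ka x [C6H5NH3+]) = sqrt(2.33e-5 x 0.1049) = 0.00156 M.
pH = -log(0.00156) = 2.81.

2.81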